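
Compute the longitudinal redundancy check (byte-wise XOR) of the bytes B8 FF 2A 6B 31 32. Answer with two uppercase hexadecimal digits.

XOR the bytes together:
  start with 0xB8
  0xB8 ⊕ 0xFF = 0x47
  0x47 ⊕ 0x2A = 0x6D
  0x6D ⊕ 0x6B = 0x06
  0x06 ⊕ 0x31 = 0x37
  0x37 ⊕ 0x32 = 0x05

05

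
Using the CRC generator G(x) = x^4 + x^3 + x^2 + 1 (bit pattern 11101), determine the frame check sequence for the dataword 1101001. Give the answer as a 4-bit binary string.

Append 4 zeros: 11010010000. Divide by 11101 (XOR where the leading bit is 1):
  pos 0: 11010 XOR 11101 = 00111
  pos 2: 11101 XOR 11101 = 00000
Remainder (last 4 bits) = 0000. This is the CRC / FCS.

0000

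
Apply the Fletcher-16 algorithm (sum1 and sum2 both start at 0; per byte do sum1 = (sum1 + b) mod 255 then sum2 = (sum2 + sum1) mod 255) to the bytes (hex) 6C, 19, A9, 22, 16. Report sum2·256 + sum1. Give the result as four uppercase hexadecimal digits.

D967

Running sums (mod 255):
  after byte 0 (6C): sum1=108, sum2=108
  after byte 1 (19): sum1=133, sum2=241
  after byte 2 (A9): sum1=47, sum2=33
  after byte 3 (22): sum1=81, sum2=114
  after byte 4 (16): sum1=103, sum2=217
Checksum = sum2·256 + sum1 = 217·256 + 103 = 55655 = 0xD967.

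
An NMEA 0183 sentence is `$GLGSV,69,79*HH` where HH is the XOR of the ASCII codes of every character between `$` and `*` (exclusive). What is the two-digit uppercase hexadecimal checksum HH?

48

XOR the ASCII codes of the payload characters:
  'G' = 0x47 → acc = 0x47
  'L' = 0x4C → acc = 0x0B
  'G' = 0x47 → acc = 0x4C
  'S' = 0x53 → acc = 0x1F
  'V' = 0x56 → acc = 0x49
  ',' = 0x2C → acc = 0x65
  '6' = 0x36 → acc = 0x53
  '9' = 0x39 → acc = 0x6A
  ',' = 0x2C → acc = 0x46
  '7' = 0x37 → acc = 0x71
  '9' = 0x39 → acc = 0x48
Checksum = 0x48.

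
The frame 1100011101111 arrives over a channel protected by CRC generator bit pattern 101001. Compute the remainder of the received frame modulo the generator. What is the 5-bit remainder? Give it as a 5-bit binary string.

Modulo-2 division of 1100011101111 by 101001:
  pos 0: 110001 XOR 101001 = 011000
  pos 1: 110001 XOR 101001 = 011000
  pos 2: 110001 XOR 101001 = 011000
  pos 3: 110000 XOR 101001 = 011001
  pos 4: 110011 XOR 101001 = 011010
  pos 5: 110101 XOR 101001 = 011100
  pos 6: 111001 XOR 101001 = 010000
  pos 7: 100001 XOR 101001 = 001000
Remainder = 01000 (nonzero — an error is detected).

01000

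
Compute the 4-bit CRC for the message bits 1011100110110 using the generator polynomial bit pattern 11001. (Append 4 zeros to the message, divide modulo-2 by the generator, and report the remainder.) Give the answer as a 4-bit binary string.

Append 4 zeros: 10111001101100000. Divide by 11001 (XOR where the leading bit is 1):
  pos 0: 10111 XOR 11001 = 01110
  pos 1: 11100 XOR 11001 = 00101
  pos 3: 10101 XOR 11001 = 01100
  pos 4: 11001 XOR 11001 = 00000
  pos 10: 11000 XOR 11001 = 00001
Remainder (last 4 bits) = 0100. This is the CRC / FCS.

0100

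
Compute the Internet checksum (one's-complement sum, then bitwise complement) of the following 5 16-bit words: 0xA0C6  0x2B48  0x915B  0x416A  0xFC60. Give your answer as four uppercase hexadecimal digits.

One's-complement addition (fold any carry out of bit 15 back into bit 0):
  0xA0C6 + 0x2B48 = 0x0CC0E
  0xCC0E + 0x915B = 0x15D69 → wrap carry → 0x5D6A
  0x5D6A + 0x416A = 0x09ED4
  0x9ED4 + 0xFC60 = 0x19B34 → wrap carry → 0x9B35
One's-complement sum = 0x9B35.
Checksum = ~0x9B35 & 0xFFFF = 0x64CA.

64CA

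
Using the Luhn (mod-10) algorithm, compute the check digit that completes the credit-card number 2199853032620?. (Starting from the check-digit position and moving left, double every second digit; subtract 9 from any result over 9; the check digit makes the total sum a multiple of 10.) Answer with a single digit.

6

Partial digits right→left: 0 2 6 2 3 0 3 5 8 9 9 1 2
Double every second digit counting from the check-digit position (so the 1st, 3rd, 5th, ... of the partial from the right).
  doubled (with −9 where >9): 0 3 6 6 7 9 4 → sum 35
  kept as-is: 2 2 0 5 9 1 → sum 19
Total = 35 + 19 = 54.
Check digit = (10 − (54 mod 10)) mod 10 = 6.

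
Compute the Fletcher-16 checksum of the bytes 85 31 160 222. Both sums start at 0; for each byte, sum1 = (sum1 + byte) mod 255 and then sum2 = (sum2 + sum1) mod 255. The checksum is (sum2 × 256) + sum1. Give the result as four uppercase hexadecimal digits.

Running sums (mod 255):
  after byte 0 (85): sum1=85, sum2=85
  after byte 1 (31): sum1=116, sum2=201
  after byte 2 (160): sum1=21, sum2=222
  after byte 3 (222): sum1=243, sum2=210
Checksum = sum2·256 + sum1 = 210·256 + 243 = 54003 = 0xD2F3.

D2F3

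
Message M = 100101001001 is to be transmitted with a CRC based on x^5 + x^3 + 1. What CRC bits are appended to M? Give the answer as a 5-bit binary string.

00101

Append 5 zeros: 10010100100100000. Divide by 101001 (XOR where the leading bit is 1):
  pos 0: 100101 XOR 101001 = 001100
  pos 2: 110000 XOR 101001 = 011001
  pos 3: 110011 XOR 101001 = 011010
  pos 4: 110100 XOR 101001 = 011101
  pos 5: 111010 XOR 101001 = 010011
  pos 6: 100111 XOR 101001 = 001110
  pos 8: 111000 XOR 101001 = 010001
  pos 9: 100010 XOR 101001 = 001011
  pos 11: 101100 XOR 101001 = 000101
Remainder (last 5 bits) = 00101. This is the CRC / FCS.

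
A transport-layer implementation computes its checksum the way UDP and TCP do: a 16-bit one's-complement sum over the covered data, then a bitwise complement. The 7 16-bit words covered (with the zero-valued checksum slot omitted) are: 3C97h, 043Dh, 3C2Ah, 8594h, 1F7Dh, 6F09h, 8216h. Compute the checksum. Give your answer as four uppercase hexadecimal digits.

One's-complement addition (fold any carry out of bit 15 back into bit 0):
  0x3C97 + 0x043D = 0x040D4
  0x40D4 + 0x3C2A = 0x07CFE
  0x7CFE + 0x8594 = 0x10292 → wrap carry → 0x0293
  0x0293 + 0x1F7D = 0x02210
  0x2210 + 0x6F09 = 0x09119
  0x9119 + 0x8216 = 0x1132F → wrap carry → 0x1330
One's-complement sum = 0x1330.
Checksum = ~0x1330 & 0xFFFF = 0xECCF.

ECCF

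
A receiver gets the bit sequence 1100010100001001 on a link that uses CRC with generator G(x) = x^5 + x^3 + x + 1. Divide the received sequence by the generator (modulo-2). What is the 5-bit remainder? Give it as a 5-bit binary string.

Modulo-2 division of 1100010100001001 by 101011:
  pos 0: 110001 XOR 101011 = 011010
  pos 1: 110100 XOR 101011 = 011111
  pos 2: 111111 XOR 101011 = 010100
  pos 3: 101000 XOR 101011 = 000011
  pos 7: 110001 XOR 101011 = 011010
  pos 8: 110100 XOR 101011 = 011111
  pos 9: 111110 XOR 101011 = 010101
  pos 10: 101011 XOR 101011 = 000000
Remainder = 00000 (zero — the frame passes the CRC check).

00000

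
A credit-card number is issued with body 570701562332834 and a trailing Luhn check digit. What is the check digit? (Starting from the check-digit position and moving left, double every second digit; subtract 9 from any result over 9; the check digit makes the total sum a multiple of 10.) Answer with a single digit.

Partial digits right→left: 4 3 8 2 3 3 2 6 5 1 0 7 0 7 5
Double every second digit counting from the check-digit position (so the 1st, 3rd, 5th, ... of the partial from the right).
  doubled (with −9 where >9): 8 7 6 4 1 0 0 1 → sum 27
  kept as-is: 3 2 3 6 1 7 7 → sum 29
Total = 27 + 29 = 56.
Check digit = (10 − (56 mod 10)) mod 10 = 4.

4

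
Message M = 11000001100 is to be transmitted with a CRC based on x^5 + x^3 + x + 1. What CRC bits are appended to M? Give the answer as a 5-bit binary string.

11101

Append 5 zeros: 1100000110000000. Divide by 101011 (XOR where the leading bit is 1):
  pos 0: 110000 XOR 101011 = 011011
  pos 1: 110110 XOR 101011 = 011101
  pos 2: 111011 XOR 101011 = 010000
  pos 3: 100001 XOR 101011 = 001010
  pos 5: 101000 XOR 101011 = 000011
  pos 9: 110000 XOR 101011 = 011011
  pos 10: 110110 XOR 101011 = 011101
Remainder (last 5 bits) = 11101. This is the CRC / FCS.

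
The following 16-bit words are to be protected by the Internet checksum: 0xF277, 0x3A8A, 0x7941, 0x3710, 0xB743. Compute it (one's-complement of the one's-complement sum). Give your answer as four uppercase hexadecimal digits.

One's-complement addition (fold any carry out of bit 15 back into bit 0):
  0xF277 + 0x3A8A = 0x12D01 → wrap carry → 0x2D02
  0x2D02 + 0x7941 = 0x0A643
  0xA643 + 0x3710 = 0x0DD53
  0xDD53 + 0xB743 = 0x19496 → wrap carry → 0x9497
One's-complement sum = 0x9497.
Checksum = ~0x9497 & 0xFFFF = 0x6B68.

6B68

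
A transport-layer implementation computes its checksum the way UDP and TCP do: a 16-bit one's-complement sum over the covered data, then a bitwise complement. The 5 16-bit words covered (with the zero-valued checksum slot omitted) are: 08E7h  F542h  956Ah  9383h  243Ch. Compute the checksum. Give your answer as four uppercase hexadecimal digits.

One's-complement addition (fold any carry out of bit 15 back into bit 0):
  0x08E7 + 0xF542 = 0x0FE29
  0xFE29 + 0x956A = 0x19393 → wrap carry → 0x9394
  0x9394 + 0x9383 = 0x12717 → wrap carry → 0x2718
  0x2718 + 0x243C = 0x04B54
One's-complement sum = 0x4B54.
Checksum = ~0x4B54 & 0xFFFF = 0xB4AB.

B4AB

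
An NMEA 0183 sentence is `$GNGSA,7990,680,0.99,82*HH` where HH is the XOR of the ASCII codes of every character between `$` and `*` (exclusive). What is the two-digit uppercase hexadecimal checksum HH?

XOR the ASCII codes of the payload characters:
  'G' = 0x47 → acc = 0x47
  'N' = 0x4E → acc = 0x09
  'G' = 0x47 → acc = 0x4E
  'S' = 0x53 → acc = 0x1D
  'A' = 0x41 → acc = 0x5C
  ',' = 0x2C → acc = 0x70
  '7' = 0x37 → acc = 0x47
  '9' = 0x39 → acc = 0x7E
  '9' = 0x39 → acc = 0x47
  '0' = 0x30 → acc = 0x77
  ',' = 0x2C → acc = 0x5B
  '6' = 0x36 → acc = 0x6D
  '8' = 0x38 → acc = 0x55
  '0' = 0x30 → acc = 0x65
  ',' = 0x2C → acc = 0x49
  '0' = 0x30 → acc = 0x79
  '.' = 0x2E → acc = 0x57
  '9' = 0x39 → acc = 0x6E
  '9' = 0x39 → acc = 0x57
  ',' = 0x2C → acc = 0x7B
  '8' = 0x38 → acc = 0x43
  '2' = 0x32 → acc = 0x71
Checksum = 0x71.

71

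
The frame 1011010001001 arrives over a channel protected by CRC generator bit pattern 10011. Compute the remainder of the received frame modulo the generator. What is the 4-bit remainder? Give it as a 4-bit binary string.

Modulo-2 division of 1011010001001 by 10011:
  pos 0: 10110 XOR 10011 = 00101
  pos 2: 10110 XOR 10011 = 00101
  pos 4: 10100 XOR 10011 = 00111
  pos 6: 11110 XOR 10011 = 01101
  pos 7: 11010 XOR 10011 = 01001
  pos 8: 10011 XOR 10011 = 00000
Remainder = 0000 (zero — the frame passes the CRC check).

0000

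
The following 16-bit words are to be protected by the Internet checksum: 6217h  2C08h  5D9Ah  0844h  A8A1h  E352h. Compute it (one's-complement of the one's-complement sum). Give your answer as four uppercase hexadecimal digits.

800D

One's-complement addition (fold any carry out of bit 15 back into bit 0):
  0x6217 + 0x2C08 = 0x08E1F
  0x8E1F + 0x5D9A = 0x0EBB9
  0xEBB9 + 0x0844 = 0x0F3FD
  0xF3FD + 0xA8A1 = 0x19C9E → wrap carry → 0x9C9F
  0x9C9F + 0xE352 = 0x17FF1 → wrap carry → 0x7FF2
One's-complement sum = 0x7FF2.
Checksum = ~0x7FF2 & 0xFFFF = 0x800D.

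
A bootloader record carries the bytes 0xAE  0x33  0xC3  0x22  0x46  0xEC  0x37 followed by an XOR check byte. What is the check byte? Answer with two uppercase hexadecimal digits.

XOR the bytes together:
  start with 0xAE
  0xAE ⊕ 0x33 = 0x9D
  0x9D ⊕ 0xC3 = 0x5E
  0x5E ⊕ 0x22 = 0x7C
  0x7C ⊕ 0x46 = 0x3A
  0x3A ⊕ 0xEC = 0xD6
  0xD6 ⊕ 0x37 = 0xE1

E1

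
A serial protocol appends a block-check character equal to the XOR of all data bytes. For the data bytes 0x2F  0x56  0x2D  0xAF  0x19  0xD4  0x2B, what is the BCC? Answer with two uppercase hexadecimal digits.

1D

XOR the bytes together:
  start with 0x2F
  0x2F ⊕ 0x56 = 0x79
  0x79 ⊕ 0x2D = 0x54
  0x54 ⊕ 0xAF = 0xFB
  0xFB ⊕ 0x19 = 0xE2
  0xE2 ⊕ 0xD4 = 0x36
  0x36 ⊕ 0x2B = 0x1D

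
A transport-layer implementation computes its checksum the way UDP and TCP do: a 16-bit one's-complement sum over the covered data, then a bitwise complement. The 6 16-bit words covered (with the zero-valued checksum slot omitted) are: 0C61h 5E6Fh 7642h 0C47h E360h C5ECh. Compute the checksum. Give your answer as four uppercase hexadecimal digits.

One's-complement addition (fold any carry out of bit 15 back into bit 0):
  0x0C61 + 0x5E6F = 0x06AD0
  0x6AD0 + 0x7642 = 0x0E112
  0xE112 + 0x0C47 = 0x0ED59
  0xED59 + 0xE360 = 0x1D0B9 → wrap carry → 0xD0BA
  0xD0BA + 0xC5EC = 0x196A6 → wrap carry → 0x96A7
One's-complement sum = 0x96A7.
Checksum = ~0x96A7 & 0xFFFF = 0x6958.

6958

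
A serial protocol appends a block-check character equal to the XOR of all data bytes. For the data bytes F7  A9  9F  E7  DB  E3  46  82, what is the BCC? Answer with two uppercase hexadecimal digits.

XOR the bytes together:
  start with 0xF7
  0xF7 ⊕ 0xA9 = 0x5E
  0x5E ⊕ 0x9F = 0xC1
  0xC1 ⊕ 0xE7 = 0x26
  0x26 ⊕ 0xDB = 0xFD
  0xFD ⊕ 0xE3 = 0x1E
  0x1E ⊕ 0x46 = 0x58
  0x58 ⊕ 0x82 = 0xDA

DA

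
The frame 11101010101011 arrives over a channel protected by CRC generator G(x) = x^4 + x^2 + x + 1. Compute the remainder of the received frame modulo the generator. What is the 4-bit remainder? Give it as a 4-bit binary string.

Modulo-2 division of 11101010101011 by 10111:
  pos 0: 11101 XOR 10111 = 01010
  pos 1: 10100 XOR 10111 = 00011
  pos 4: 11101 XOR 10111 = 01010
  pos 5: 10100 XOR 10111 = 00011
  pos 8: 11101 XOR 10111 = 01010
  pos 9: 10101 XOR 10111 = 00010
Remainder = 0010 (nonzero — an error is detected).

0010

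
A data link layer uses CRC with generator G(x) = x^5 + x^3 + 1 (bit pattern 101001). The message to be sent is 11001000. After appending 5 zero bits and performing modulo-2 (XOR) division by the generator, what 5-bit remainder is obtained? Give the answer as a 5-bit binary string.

Append 5 zeros: 1100100000000. Divide by 101001 (XOR where the leading bit is 1):
  pos 0: 110010 XOR 101001 = 011011
  pos 1: 110110 XOR 101001 = 011111
  pos 2: 111110 XOR 101001 = 010111
  pos 3: 101110 XOR 101001 = 000111
  pos 6: 111000 XOR 101001 = 010001
  pos 7: 100010 XOR 101001 = 001011
Remainder (last 5 bits) = 01011. This is the CRC / FCS.

01011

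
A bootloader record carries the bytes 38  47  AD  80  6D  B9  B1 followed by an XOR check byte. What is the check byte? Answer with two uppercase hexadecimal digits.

37

XOR the bytes together:
  start with 0x38
  0x38 ⊕ 0x47 = 0x7F
  0x7F ⊕ 0xAD = 0xD2
  0xD2 ⊕ 0x80 = 0x52
  0x52 ⊕ 0x6D = 0x3F
  0x3F ⊕ 0xB9 = 0x86
  0x86 ⊕ 0xB1 = 0x37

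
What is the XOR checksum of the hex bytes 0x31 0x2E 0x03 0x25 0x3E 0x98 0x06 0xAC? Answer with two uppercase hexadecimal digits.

35

XOR the bytes together:
  start with 0x31
  0x31 ⊕ 0x2E = 0x1F
  0x1F ⊕ 0x03 = 0x1C
  0x1C ⊕ 0x25 = 0x39
  0x39 ⊕ 0x3E = 0x07
  0x07 ⊕ 0x98 = 0x9F
  0x9F ⊕ 0x06 = 0x99
  0x99 ⊕ 0xAC = 0x35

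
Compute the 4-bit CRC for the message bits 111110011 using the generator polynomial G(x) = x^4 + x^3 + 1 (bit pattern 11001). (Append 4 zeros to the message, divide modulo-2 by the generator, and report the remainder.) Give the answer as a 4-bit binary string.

1101

Append 4 zeros: 1111100110000. Divide by 11001 (XOR where the leading bit is 1):
  pos 0: 11111 XOR 11001 = 00110
  pos 2: 11000 XOR 11001 = 00001
  pos 6: 11100 XOR 11001 = 00101
  pos 8: 10100 XOR 11001 = 01101
Remainder (last 4 bits) = 1101. This is the CRC / FCS.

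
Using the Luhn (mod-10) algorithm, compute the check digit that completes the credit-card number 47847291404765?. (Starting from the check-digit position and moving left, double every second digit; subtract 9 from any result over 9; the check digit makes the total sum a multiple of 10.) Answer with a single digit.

Partial digits right→left: 5 6 7 4 0 4 1 9 2 7 4 8 7 4
Double every second digit counting from the check-digit position (so the 1st, 3rd, 5th, ... of the partial from the right).
  doubled (with −9 where >9): 1 5 0 2 4 8 5 → sum 25
  kept as-is: 6 4 4 9 7 8 4 → sum 42
Total = 25 + 42 = 67.
Check digit = (10 − (67 mod 10)) mod 10 = 3.

3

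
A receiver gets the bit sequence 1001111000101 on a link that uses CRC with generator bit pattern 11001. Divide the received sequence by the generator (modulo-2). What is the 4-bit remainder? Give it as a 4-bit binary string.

0101

Modulo-2 division of 1001111000101 by 11001:
  pos 0: 10011 XOR 11001 = 01010
  pos 1: 10101 XOR 11001 = 01100
  pos 2: 11001 XOR 11001 = 00000
Remainder = 0101 (nonzero — an error is detected).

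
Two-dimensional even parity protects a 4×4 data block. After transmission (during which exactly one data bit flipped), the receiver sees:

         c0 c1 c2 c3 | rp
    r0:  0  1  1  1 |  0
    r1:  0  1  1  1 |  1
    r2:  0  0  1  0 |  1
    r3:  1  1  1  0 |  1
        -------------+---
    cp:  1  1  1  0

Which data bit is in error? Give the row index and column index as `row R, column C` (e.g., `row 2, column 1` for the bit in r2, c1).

Recompute each row's even parity and compare to rp:
  r0: data parity 1, sent rp 0 → mismatch
  r1: data parity 1, sent rp 1 → ok
  r2: data parity 1, sent rp 1 → ok
  r3: data parity 1, sent rp 1 → ok
Recompute each column's even parity and compare to cp:
  c0: data parity 1, sent cp 1 → ok
  c1: data parity 1, sent cp 1 → ok
  c2: data parity 0, sent cp 1 → mismatch
  c3: data parity 0, sent cp 0 → ok
Exactly one row (r0) and one column (c2) fail → the flipped bit is at their intersection.

row 0, column 2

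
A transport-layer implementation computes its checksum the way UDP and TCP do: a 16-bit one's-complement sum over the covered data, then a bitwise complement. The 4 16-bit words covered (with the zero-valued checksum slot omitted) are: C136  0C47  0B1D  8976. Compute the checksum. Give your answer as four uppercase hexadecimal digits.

One's-complement addition (fold any carry out of bit 15 back into bit 0):
  0xC136 + 0x0C47 = 0x0CD7D
  0xCD7D + 0x0B1D = 0x0D89A
  0xD89A + 0x8976 = 0x16210 → wrap carry → 0x6211
One's-complement sum = 0x6211.
Checksum = ~0x6211 & 0xFFFF = 0x9DEE.

9DEE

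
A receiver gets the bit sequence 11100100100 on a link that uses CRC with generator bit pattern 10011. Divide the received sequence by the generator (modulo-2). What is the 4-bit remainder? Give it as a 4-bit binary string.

1010

Modulo-2 division of 11100100100 by 10011:
  pos 0: 11100 XOR 10011 = 01111
  pos 1: 11111 XOR 10011 = 01100
  pos 2: 11000 XOR 10011 = 01011
  pos 3: 10110 XOR 10011 = 00101
  pos 5: 10110 XOR 10011 = 00101
Remainder = 1010 (nonzero — an error is detected).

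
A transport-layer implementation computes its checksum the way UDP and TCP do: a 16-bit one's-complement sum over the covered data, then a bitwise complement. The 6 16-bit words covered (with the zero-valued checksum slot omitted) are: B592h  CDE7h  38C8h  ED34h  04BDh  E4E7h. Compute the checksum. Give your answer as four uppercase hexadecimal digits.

6CE3

One's-complement addition (fold any carry out of bit 15 back into bit 0):
  0xB592 + 0xCDE7 = 0x18379 → wrap carry → 0x837A
  0x837A + 0x38C8 = 0x0BC42
  0xBC42 + 0xED34 = 0x1A976 → wrap carry → 0xA977
  0xA977 + 0x04BD = 0x0AE34
  0xAE34 + 0xE4E7 = 0x1931B → wrap carry → 0x931C
One's-complement sum = 0x931C.
Checksum = ~0x931C & 0xFFFF = 0x6CE3.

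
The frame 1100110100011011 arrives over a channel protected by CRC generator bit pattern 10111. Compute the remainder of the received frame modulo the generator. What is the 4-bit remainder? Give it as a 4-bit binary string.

Modulo-2 division of 1100110100011011 by 10111:
  pos 0: 11001 XOR 10111 = 01110
  pos 1: 11101 XOR 10111 = 01010
  pos 2: 10100 XOR 10111 = 00011
  pos 5: 11100 XOR 10111 = 01011
  pos 6: 10110 XOR 10111 = 00001
  pos 10: 11101 XOR 10111 = 01010
  pos 11: 10101 XOR 10111 = 00010
Remainder = 0010 (nonzero — an error is detected).

0010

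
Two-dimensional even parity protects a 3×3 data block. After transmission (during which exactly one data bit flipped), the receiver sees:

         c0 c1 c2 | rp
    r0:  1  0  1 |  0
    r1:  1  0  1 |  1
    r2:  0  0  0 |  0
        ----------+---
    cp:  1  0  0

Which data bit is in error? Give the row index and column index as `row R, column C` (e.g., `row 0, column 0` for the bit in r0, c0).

row 1, column 0

Recompute each row's even parity and compare to rp:
  r0: data parity 0, sent rp 0 → ok
  r1: data parity 0, sent rp 1 → mismatch
  r2: data parity 0, sent rp 0 → ok
Recompute each column's even parity and compare to cp:
  c0: data parity 0, sent cp 1 → mismatch
  c1: data parity 0, sent cp 0 → ok
  c2: data parity 0, sent cp 0 → ok
Exactly one row (r1) and one column (c0) fail → the flipped bit is at their intersection.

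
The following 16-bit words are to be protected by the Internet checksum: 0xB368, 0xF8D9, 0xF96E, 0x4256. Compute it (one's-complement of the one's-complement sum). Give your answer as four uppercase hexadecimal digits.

17F8

One's-complement addition (fold any carry out of bit 15 back into bit 0):
  0xB368 + 0xF8D9 = 0x1AC41 → wrap carry → 0xAC42
  0xAC42 + 0xF96E = 0x1A5B0 → wrap carry → 0xA5B1
  0xA5B1 + 0x4256 = 0x0E807
One's-complement sum = 0xE807.
Checksum = ~0xE807 & 0xFFFF = 0x17F8.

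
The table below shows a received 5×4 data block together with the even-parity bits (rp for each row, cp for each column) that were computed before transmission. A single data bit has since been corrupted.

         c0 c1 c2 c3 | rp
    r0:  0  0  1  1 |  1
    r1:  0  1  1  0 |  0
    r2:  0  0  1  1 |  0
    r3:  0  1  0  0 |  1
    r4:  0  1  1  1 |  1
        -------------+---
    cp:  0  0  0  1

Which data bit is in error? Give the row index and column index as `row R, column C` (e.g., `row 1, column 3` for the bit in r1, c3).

row 0, column 1

Recompute each row's even parity and compare to rp:
  r0: data parity 0, sent rp 1 → mismatch
  r1: data parity 0, sent rp 0 → ok
  r2: data parity 0, sent rp 0 → ok
  r3: data parity 1, sent rp 1 → ok
  r4: data parity 1, sent rp 1 → ok
Recompute each column's even parity and compare to cp:
  c0: data parity 0, sent cp 0 → ok
  c1: data parity 1, sent cp 0 → mismatch
  c2: data parity 0, sent cp 0 → ok
  c3: data parity 1, sent cp 1 → ok
Exactly one row (r0) and one column (c1) fail → the flipped bit is at their intersection.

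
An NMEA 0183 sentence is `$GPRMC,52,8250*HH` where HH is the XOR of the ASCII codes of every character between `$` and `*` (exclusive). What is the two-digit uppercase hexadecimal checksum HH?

43

XOR the ASCII codes of the payload characters:
  'G' = 0x47 → acc = 0x47
  'P' = 0x50 → acc = 0x17
  'R' = 0x52 → acc = 0x45
  'M' = 0x4D → acc = 0x08
  'C' = 0x43 → acc = 0x4B
  ',' = 0x2C → acc = 0x67
  '5' = 0x35 → acc = 0x52
  '2' = 0x32 → acc = 0x60
  ',' = 0x2C → acc = 0x4C
  '8' = 0x38 → acc = 0x74
  '2' = 0x32 → acc = 0x46
  '5' = 0x35 → acc = 0x73
  '0' = 0x30 → acc = 0x43
Checksum = 0x43.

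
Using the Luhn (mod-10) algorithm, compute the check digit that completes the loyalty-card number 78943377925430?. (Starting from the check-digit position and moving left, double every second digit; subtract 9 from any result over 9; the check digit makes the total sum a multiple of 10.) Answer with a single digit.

Partial digits right→left: 0 3 4 5 2 9 7 7 3 3 4 9 8 7
Double every second digit counting from the check-digit position (so the 1st, 3rd, 5th, ... of the partial from the right).
  doubled (with −9 where >9): 0 8 4 5 6 8 7 → sum 38
  kept as-is: 3 5 9 7 3 9 7 → sum 43
Total = 38 + 43 = 81.
Check digit = (10 − (81 mod 10)) mod 10 = 9.

9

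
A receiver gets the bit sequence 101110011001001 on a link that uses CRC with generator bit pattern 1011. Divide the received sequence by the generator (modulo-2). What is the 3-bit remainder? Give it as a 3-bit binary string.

Modulo-2 division of 101110011001001 by 1011:
  pos 0: 1011 XOR 1011 = 0000
  pos 4: 1001 XOR 1011 = 0010
  pos 6: 1010 XOR 1011 = 0001
  pos 9: 1010 XOR 1011 = 0001
Remainder = 101 (nonzero — an error is detected).

101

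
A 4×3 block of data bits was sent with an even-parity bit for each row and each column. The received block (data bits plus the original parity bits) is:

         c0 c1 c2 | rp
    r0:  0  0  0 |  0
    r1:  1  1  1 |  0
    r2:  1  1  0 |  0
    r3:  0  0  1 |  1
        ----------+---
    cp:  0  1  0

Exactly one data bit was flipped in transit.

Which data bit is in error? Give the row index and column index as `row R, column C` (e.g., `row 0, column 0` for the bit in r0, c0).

row 1, column 1

Recompute each row's even parity and compare to rp:
  r0: data parity 0, sent rp 0 → ok
  r1: data parity 1, sent rp 0 → mismatch
  r2: data parity 0, sent rp 0 → ok
  r3: data parity 1, sent rp 1 → ok
Recompute each column's even parity and compare to cp:
  c0: data parity 0, sent cp 0 → ok
  c1: data parity 0, sent cp 1 → mismatch
  c2: data parity 0, sent cp 0 → ok
Exactly one row (r1) and one column (c1) fail → the flipped bit is at their intersection.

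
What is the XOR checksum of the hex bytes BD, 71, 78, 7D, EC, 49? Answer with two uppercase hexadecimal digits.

6C

XOR the bytes together:
  start with 0xBD
  0xBD ⊕ 0x71 = 0xCC
  0xCC ⊕ 0x78 = 0xB4
  0xB4 ⊕ 0x7D = 0xC9
  0xC9 ⊕ 0xEC = 0x25
  0x25 ⊕ 0x49 = 0x6C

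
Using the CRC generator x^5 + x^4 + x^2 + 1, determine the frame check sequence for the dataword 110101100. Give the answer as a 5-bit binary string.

Append 5 zeros: 11010110000000. Divide by 110101 (XOR where the leading bit is 1):
  pos 0: 110101 XOR 110101 = 000000
  pos 6: 100000 XOR 110101 = 010101
  pos 7: 101010 XOR 110101 = 011111
  pos 8: 111110 XOR 110101 = 001011
Remainder (last 5 bits) = 01011. This is the CRC / FCS.

01011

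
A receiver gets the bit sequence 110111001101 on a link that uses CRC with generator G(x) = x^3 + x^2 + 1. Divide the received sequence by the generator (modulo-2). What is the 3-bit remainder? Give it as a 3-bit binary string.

Modulo-2 division of 110111001101 by 1101:
  pos 0: 1101 XOR 1101 = 0000
  pos 4: 1100 XOR 1101 = 0001
  pos 7: 1110 XOR 1101 = 0011
Remainder = 111 (nonzero — an error is detected).

111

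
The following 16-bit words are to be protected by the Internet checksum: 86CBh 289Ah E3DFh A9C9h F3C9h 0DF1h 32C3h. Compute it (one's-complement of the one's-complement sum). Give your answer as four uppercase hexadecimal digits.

One's-complement addition (fold any carry out of bit 15 back into bit 0):
  0x86CB + 0x289A = 0x0AF65
  0xAF65 + 0xE3DF = 0x19344 → wrap carry → 0x9345
  0x9345 + 0xA9C9 = 0x13D0E → wrap carry → 0x3D0F
  0x3D0F + 0xF3C9 = 0x130D8 → wrap carry → 0x30D9
  0x30D9 + 0x0DF1 = 0x03ECA
  0x3ECA + 0x32C3 = 0x0718D
One's-complement sum = 0x718D.
Checksum = ~0x718D & 0xFFFF = 0x8E72.

8E72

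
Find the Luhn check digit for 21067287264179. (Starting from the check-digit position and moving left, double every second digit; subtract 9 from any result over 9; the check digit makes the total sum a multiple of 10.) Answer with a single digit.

Partial digits right→left: 9 7 1 4 6 2 7 8 2 7 6 0 1 2
Double every second digit counting from the check-digit position (so the 1st, 3rd, 5th, ... of the partial from the right).
  doubled (with −9 where >9): 9 2 3 5 4 3 2 → sum 28
  kept as-is: 7 4 2 8 7 0 2 → sum 30
Total = 28 + 30 = 58.
Check digit = (10 − (58 mod 10)) mod 10 = 2.

2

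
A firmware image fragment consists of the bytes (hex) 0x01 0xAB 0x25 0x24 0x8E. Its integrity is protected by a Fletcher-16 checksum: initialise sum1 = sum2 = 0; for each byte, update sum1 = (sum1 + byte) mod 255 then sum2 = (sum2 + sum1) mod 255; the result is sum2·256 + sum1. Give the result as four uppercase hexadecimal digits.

Running sums (mod 255):
  after byte 0 (0x01): sum1=1, sum2=1
  after byte 1 (0xAB): sum1=172, sum2=173
  after byte 2 (0x25): sum1=209, sum2=127
  after byte 3 (0x24): sum1=245, sum2=117
  after byte 4 (0x8E): sum1=132, sum2=249
Checksum = sum2·256 + sum1 = 249·256 + 132 = 63876 = 0xF984.

F984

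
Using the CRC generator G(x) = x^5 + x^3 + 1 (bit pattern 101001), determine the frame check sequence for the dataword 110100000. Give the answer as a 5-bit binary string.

11000

Append 5 zeros: 11010000000000. Divide by 101001 (XOR where the leading bit is 1):
  pos 0: 110100 XOR 101001 = 011101
  pos 1: 111010 XOR 101001 = 010011
  pos 2: 100110 XOR 101001 = 001111
  pos 4: 111100 XOR 101001 = 010101
  pos 5: 101010 XOR 101001 = 000011
Remainder (last 5 bits) = 11000. This is the CRC / FCS.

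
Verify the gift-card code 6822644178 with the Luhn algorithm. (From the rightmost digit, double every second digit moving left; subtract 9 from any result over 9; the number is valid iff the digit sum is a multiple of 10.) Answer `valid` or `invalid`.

invalid

From the right, keep odd positions and double even positions (subtract 9 from any doubled value over 9):
  doubled (positions 2,4,...): 5 8 3 4 3 → sum 23
  kept (positions 1,3,...): 8 1 4 2 8 → sum 23
Total = 46.
46 mod 10 = 6, so the number is invalid.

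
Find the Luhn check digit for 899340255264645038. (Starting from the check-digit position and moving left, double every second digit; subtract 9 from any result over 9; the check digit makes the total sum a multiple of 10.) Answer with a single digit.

Partial digits right→left: 8 3 0 5 4 6 4 6 2 5 5 2 0 4 3 9 9 8
Double every second digit counting from the check-digit position (so the 1st, 3rd, 5th, ... of the partial from the right).
  doubled (with −9 where >9): 7 0 8 8 4 1 0 6 9 → sum 43
  kept as-is: 3 5 6 6 5 2 4 9 8 → sum 48
Total = 43 + 48 = 91.
Check digit = (10 − (91 mod 10)) mod 10 = 9.

9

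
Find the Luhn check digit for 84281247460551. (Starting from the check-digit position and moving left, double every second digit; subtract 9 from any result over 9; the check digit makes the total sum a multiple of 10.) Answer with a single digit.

6

Partial digits right→left: 1 5 5 0 6 4 7 4 2 1 8 2 4 8
Double every second digit counting from the check-digit position (so the 1st, 3rd, 5th, ... of the partial from the right).
  doubled (with −9 where >9): 2 1 3 5 4 7 8 → sum 30
  kept as-is: 5 0 4 4 1 2 8 → sum 24
Total = 30 + 24 = 54.
Check digit = (10 − (54 mod 10)) mod 10 = 6.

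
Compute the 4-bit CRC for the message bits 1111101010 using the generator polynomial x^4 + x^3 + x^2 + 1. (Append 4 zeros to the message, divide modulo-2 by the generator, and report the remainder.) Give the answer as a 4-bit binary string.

Append 4 zeros: 11111010100000. Divide by 11101 (XOR where the leading bit is 1):
  pos 0: 11111 XOR 11101 = 00010
  pos 3: 10010 XOR 11101 = 01111
  pos 4: 11111 XOR 11101 = 00010
  pos 7: 10000 XOR 11101 = 01101
  pos 8: 11010 XOR 11101 = 00111
Remainder (last 4 bits) = 1110. This is the CRC / FCS.

1110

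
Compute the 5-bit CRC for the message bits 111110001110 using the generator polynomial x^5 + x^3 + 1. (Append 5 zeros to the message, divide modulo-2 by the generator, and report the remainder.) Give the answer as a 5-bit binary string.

00111

Append 5 zeros: 11111000111000000. Divide by 101001 (XOR where the leading bit is 1):
  pos 0: 111110 XOR 101001 = 010111
  pos 1: 101110 XOR 101001 = 000111
  pos 4: 111011 XOR 101001 = 010010
  pos 5: 100101 XOR 101001 = 001100
  pos 7: 110000 XOR 101001 = 011001
  pos 8: 110010 XOR 101001 = 011011
  pos 9: 110110 XOR 101001 = 011111
  pos 10: 111110 XOR 101001 = 010111
  pos 11: 101110 XOR 101001 = 000111
Remainder (last 5 bits) = 00111. This is the CRC / FCS.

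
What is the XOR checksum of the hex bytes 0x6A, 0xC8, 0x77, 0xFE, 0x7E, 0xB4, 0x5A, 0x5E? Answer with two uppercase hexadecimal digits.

E5

XOR the bytes together:
  start with 0x6A
  0x6A ⊕ 0xC8 = 0xA2
  0xA2 ⊕ 0x77 = 0xD5
  0xD5 ⊕ 0xFE = 0x2B
  0x2B ⊕ 0x7E = 0x55
  0x55 ⊕ 0xB4 = 0xE1
  0xE1 ⊕ 0x5A = 0xBB
  0xBB ⊕ 0x5E = 0xE5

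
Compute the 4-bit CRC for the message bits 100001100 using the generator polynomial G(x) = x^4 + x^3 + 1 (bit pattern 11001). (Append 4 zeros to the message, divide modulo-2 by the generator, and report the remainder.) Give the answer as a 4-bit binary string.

Append 4 zeros: 1000011000000. Divide by 11001 (XOR where the leading bit is 1):
  pos 0: 10000 XOR 11001 = 01001
  pos 1: 10011 XOR 11001 = 01010
  pos 2: 10101 XOR 11001 = 01100
  pos 3: 11000 XOR 11001 = 00001
  pos 7: 10000 XOR 11001 = 01001
  pos 8: 10010 XOR 11001 = 01011
Remainder (last 4 bits) = 1011. This is the CRC / FCS.

1011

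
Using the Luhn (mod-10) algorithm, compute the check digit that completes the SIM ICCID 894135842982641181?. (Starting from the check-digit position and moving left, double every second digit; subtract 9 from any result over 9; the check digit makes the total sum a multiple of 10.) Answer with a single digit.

Partial digits right→left: 1 8 1 1 4 6 2 8 9 2 4 8 5 3 1 4 9 8
Double every second digit counting from the check-digit position (so the 1st, 3rd, 5th, ... of the partial from the right).
  doubled (with −9 where >9): 2 2 8 4 9 8 1 2 9 → sum 45
  kept as-is: 8 1 6 8 2 8 3 4 8 → sum 48
Total = 45 + 48 = 93.
Check digit = (10 − (93 mod 10)) mod 10 = 7.

7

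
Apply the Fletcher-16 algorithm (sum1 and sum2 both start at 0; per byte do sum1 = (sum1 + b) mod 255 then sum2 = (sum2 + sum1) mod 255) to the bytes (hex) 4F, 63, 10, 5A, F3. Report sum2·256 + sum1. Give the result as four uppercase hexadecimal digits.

Running sums (mod 255):
  after byte 0 (4F): sum1=79, sum2=79
  after byte 1 (63): sum1=178, sum2=2
  after byte 2 (10): sum1=194, sum2=196
  after byte 3 (5A): sum1=29, sum2=225
  after byte 4 (F3): sum1=17, sum2=242
Checksum = sum2·256 + sum1 = 242·256 + 17 = 61969 = 0xF211.

F211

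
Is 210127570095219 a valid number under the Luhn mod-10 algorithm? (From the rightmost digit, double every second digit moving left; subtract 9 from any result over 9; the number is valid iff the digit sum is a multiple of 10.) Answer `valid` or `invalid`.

invalid

From the right, keep odd positions and double even positions (subtract 9 from any doubled value over 9):
  doubled (positions 2,4,...): 2 1 0 5 5 2 2 → sum 17
  kept (positions 1,3,...): 9 2 9 0 5 2 0 2 → sum 29
Total = 46.
46 mod 10 = 6, so the number is invalid.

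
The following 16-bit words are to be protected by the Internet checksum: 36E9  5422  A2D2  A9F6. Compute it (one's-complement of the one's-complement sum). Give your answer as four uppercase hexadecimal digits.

One's-complement addition (fold any carry out of bit 15 back into bit 0):
  0x36E9 + 0x5422 = 0x08B0B
  0x8B0B + 0xA2D2 = 0x12DDD → wrap carry → 0x2DDE
  0x2DDE + 0xA9F6 = 0x0D7D4
One's-complement sum = 0xD7D4.
Checksum = ~0xD7D4 & 0xFFFF = 0x282B.

282B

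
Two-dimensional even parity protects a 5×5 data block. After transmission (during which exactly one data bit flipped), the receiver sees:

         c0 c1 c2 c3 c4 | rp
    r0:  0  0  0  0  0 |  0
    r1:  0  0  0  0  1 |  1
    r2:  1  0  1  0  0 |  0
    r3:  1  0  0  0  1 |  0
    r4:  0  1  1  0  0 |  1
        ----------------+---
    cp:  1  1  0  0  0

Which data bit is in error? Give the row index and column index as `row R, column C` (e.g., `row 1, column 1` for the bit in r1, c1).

Recompute each row's even parity and compare to rp:
  r0: data parity 0, sent rp 0 → ok
  r1: data parity 1, sent rp 1 → ok
  r2: data parity 0, sent rp 0 → ok
  r3: data parity 0, sent rp 0 → ok
  r4: data parity 0, sent rp 1 → mismatch
Recompute each column's even parity and compare to cp:
  c0: data parity 0, sent cp 1 → mismatch
  c1: data parity 1, sent cp 1 → ok
  c2: data parity 0, sent cp 0 → ok
  c3: data parity 0, sent cp 0 → ok
  c4: data parity 0, sent cp 0 → ok
Exactly one row (r4) and one column (c0) fail → the flipped bit is at their intersection.

row 4, column 0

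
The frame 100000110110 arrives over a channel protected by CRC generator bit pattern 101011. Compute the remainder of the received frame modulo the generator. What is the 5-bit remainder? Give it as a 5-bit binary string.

Modulo-2 division of 100000110110 by 101011:
  pos 0: 100000 XOR 101011 = 001011
  pos 2: 101111 XOR 101011 = 000100
  pos 5: 100011 XOR 101011 = 001000
Remainder = 10000 (nonzero — an error is detected).

10000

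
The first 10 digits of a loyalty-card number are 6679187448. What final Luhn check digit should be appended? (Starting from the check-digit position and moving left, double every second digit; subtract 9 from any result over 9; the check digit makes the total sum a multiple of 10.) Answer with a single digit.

Partial digits right→left: 8 4 4 7 8 1 9 7 6 6
Double every second digit counting from the check-digit position (so the 1st, 3rd, 5th, ... of the partial from the right).
  doubled (with −9 where >9): 7 8 7 9 3 → sum 34
  kept as-is: 4 7 1 7 6 → sum 25
Total = 34 + 25 = 59.
Check digit = (10 − (59 mod 10)) mod 10 = 1.

1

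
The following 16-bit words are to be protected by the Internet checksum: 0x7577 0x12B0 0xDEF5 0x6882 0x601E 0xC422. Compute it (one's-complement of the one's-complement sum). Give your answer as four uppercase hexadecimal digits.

0C1F

One's-complement addition (fold any carry out of bit 15 back into bit 0):
  0x7577 + 0x12B0 = 0x08827
  0x8827 + 0xDEF5 = 0x1671C → wrap carry → 0x671D
  0x671D + 0x6882 = 0x0CF9F
  0xCF9F + 0x601E = 0x12FBD → wrap carry → 0x2FBE
  0x2FBE + 0xC422 = 0x0F3E0
One's-complement sum = 0xF3E0.
Checksum = ~0xF3E0 & 0xFFFF = 0x0C1F.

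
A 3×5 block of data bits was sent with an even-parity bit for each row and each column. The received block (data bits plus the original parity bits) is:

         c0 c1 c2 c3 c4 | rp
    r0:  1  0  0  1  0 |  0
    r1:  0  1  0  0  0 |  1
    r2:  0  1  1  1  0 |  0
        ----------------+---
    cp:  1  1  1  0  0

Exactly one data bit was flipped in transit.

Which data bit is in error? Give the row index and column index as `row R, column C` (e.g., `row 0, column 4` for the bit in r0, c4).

row 2, column 1

Recompute each row's even parity and compare to rp:
  r0: data parity 0, sent rp 0 → ok
  r1: data parity 1, sent rp 1 → ok
  r2: data parity 1, sent rp 0 → mismatch
Recompute each column's even parity and compare to cp:
  c0: data parity 1, sent cp 1 → ok
  c1: data parity 0, sent cp 1 → mismatch
  c2: data parity 1, sent cp 1 → ok
  c3: data parity 0, sent cp 0 → ok
  c4: data parity 0, sent cp 0 → ok
Exactly one row (r2) and one column (c1) fail → the flipped bit is at their intersection.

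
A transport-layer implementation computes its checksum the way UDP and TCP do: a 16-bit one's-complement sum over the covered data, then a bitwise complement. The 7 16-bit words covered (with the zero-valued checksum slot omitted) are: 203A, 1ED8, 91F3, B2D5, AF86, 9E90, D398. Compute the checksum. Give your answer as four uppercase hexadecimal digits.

5A74

One's-complement addition (fold any carry out of bit 15 back into bit 0):
  0x203A + 0x1ED8 = 0x03F12
  0x3F12 + 0x91F3 = 0x0D105
  0xD105 + 0xB2D5 = 0x183DA → wrap carry → 0x83DB
  0x83DB + 0xAF86 = 0x13361 → wrap carry → 0x3362
  0x3362 + 0x9E90 = 0x0D1F2
  0xD1F2 + 0xD398 = 0x1A58A → wrap carry → 0xA58B
One's-complement sum = 0xA58B.
Checksum = ~0xA58B & 0xFFFF = 0x5A74.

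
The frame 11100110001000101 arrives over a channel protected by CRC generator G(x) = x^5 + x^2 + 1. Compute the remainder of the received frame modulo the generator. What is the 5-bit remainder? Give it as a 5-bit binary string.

00000

Modulo-2 division of 11100110001000101 by 100101:
  pos 0: 111001 XOR 100101 = 011100
  pos 1: 111001 XOR 100101 = 011100
  pos 2: 111000 XOR 100101 = 011101
  pos 3: 111010 XOR 100101 = 011111
  pos 4: 111110 XOR 100101 = 011011
  pos 5: 110111 XOR 100101 = 010010
  pos 6: 100100 XOR 100101 = 000001
  pos 11: 100101 XOR 100101 = 000000
Remainder = 00000 (zero — the frame passes the CRC check).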